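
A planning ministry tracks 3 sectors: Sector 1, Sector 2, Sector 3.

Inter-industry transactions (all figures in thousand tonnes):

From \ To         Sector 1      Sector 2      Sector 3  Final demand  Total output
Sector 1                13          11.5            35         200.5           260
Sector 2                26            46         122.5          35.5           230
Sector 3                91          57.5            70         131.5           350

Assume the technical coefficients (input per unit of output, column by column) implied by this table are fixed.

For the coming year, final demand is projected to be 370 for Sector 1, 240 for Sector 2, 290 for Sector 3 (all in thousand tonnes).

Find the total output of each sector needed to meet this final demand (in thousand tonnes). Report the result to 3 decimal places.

x_1 = 512.752, x_2 = 719.153, x_3 = 811.564

Technical coefficients a_ij = z_ij / X_j:
  a_11 = 13/260 = 0.05, a_21 = 26/260 = 0.10, a_31 = 91/260 = 0.35
  a_12 = 11.5/230 = 0.05, a_22 = 46/230 = 0.20, a_32 = 57.5/230 = 0.25
  a_13 = 35/350 = 0.10, a_23 = 122.5/350 = 0.35, a_33 = 70/350 = 0.20
I − A =
  [   0.95    -0.05    -0.10]
  [  -0.10     0.80    -0.35]
  [  -0.35    -0.25     0.80]
Cofactors of I−A, C_ij = (−1)^(i+j)·(minor ij) (rows/columns in the sector order above):
  C_11 = (0.80)(0.80) − (-0.35)(-0.25) = 0.5525
  C_12 = −[(-0.10)(0.80) − (-0.35)(-0.35)] = 0.2025
  C_13 = (-0.10)(-0.25) − (0.80)(-0.35) = 0.3050
  C_21 = −[(-0.05)(0.80) − (-0.10)(-0.25)] = 0.0650
  C_22 = (0.95)(0.80) − (-0.10)(-0.35) = 0.7250
  C_23 = −[(0.95)(-0.25) − (-0.05)(-0.35)] = 0.2550
  C_31 = (-0.05)(-0.35) − (-0.10)(0.80) = 0.0975
  C_32 = −[(0.95)(-0.35) − (-0.10)(-0.10)] = 0.3425
  C_33 = (0.95)(0.80) − (-0.05)(-0.10) = 0.7550
det(I−A) = Σ_j (I−A)_1j·C_1j = (0.95)(0.5525) + (-0.05)(0.2025) + (-0.10)(0.3050) = 0.48425
adj(I−A) = Cᵀ =
  [ 0.5525   0.0650   0.0975]
  [ 0.2025   0.7250   0.3425]
  [ 0.3050   0.2550   0.7550]
(I − A)⁻¹ = adj(I−A) / det(I−A) ≈
  [   1.1409     0.1342     0.2013]
  [   0.4182     1.4972     0.7073]
  [   0.6298     0.5266     1.5591]
x = (I − A)⁻¹ d = adj(I−A)·d / det(I−A), with det(I−A) = 0.48425:
  x_1 = (0.5525·370 + 0.0650·240 + 0.0975·290) / 0.48425 = 248.30 / 0.48425 ≈ 512.752
  x_2 = (0.2025·370 + 0.7250·240 + 0.3425·290) / 0.48425 = 348.25 / 0.48425 ≈ 719.153
  x_3 = (0.3050·370 + 0.2550·240 + 0.7550·290) / 0.48425 = 393.00 / 0.48425 ≈ 811.564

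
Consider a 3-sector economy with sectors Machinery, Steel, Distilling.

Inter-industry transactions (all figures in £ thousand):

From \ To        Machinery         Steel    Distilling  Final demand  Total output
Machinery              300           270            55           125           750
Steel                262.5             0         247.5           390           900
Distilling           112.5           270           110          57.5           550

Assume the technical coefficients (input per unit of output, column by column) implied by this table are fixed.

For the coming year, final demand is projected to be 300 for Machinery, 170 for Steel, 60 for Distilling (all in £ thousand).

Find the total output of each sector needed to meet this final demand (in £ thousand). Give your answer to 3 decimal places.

x_M = 963.788, x_S = 748.747, x_D = 536.490

Technical coefficients a_ij = z_ij / X_j:
  a_MM = 300/750 = 0.40, a_SM = 262.5/750 = 0.35, a_DM = 112.5/750 = 0.15
  a_MS = 270/900 = 0.30, a_SS = 0/900 = 0.00, a_DS = 270/900 = 0.30
  a_MD = 55/550 = 0.10, a_SD = 247.5/550 = 0.45, a_DD = 110/550 = 0.20
I − A =
  [   0.60    -0.30    -0.10]
  [  -0.35     1.00    -0.45]
  [  -0.15    -0.30     0.80]
Cofactors of I−A, C_ij = (−1)^(i+j)·(minor ij) (rows/columns in the sector order above):
  C_11 = (1.00)(0.80) − (-0.45)(-0.30) = 0.6650
  C_12 = −[(-0.35)(0.80) − (-0.45)(-0.15)] = 0.3475
  C_13 = (-0.35)(-0.30) − (1.00)(-0.15) = 0.2550
  C_21 = −[(-0.30)(0.80) − (-0.10)(-0.30)] = 0.2700
  C_22 = (0.60)(0.80) − (-0.10)(-0.15) = 0.4650
  C_23 = −[(0.60)(-0.30) − (-0.30)(-0.15)] = 0.2250
  C_31 = (-0.30)(-0.45) − (-0.10)(1.00) = 0.2350
  C_32 = −[(0.60)(-0.45) − (-0.10)(-0.35)] = 0.3050
  C_33 = (0.60)(1.00) − (-0.30)(-0.35) = 0.4950
det(I−A) = Σ_j (I−A)_1j·C_1j = (0.60)(0.6650) + (-0.30)(0.3475) + (-0.10)(0.2550) = 0.26925
adj(I−A) = Cᵀ =
  [ 0.6650   0.2700   0.2350]
  [ 0.3475   0.4650   0.3050]
  [ 0.2550   0.2250   0.4950]
(I − A)⁻¹ = adj(I−A) / det(I−A) ≈
  [   2.4698     1.0028     0.8728]
  [   1.2906     1.7270     1.1328]
  [   0.9471     0.8357     1.8384]
x = (I − A)⁻¹ d = adj(I−A)·d / det(I−A), with det(I−A) = 0.26925:
  x_M = (0.6650·300 + 0.2700·170 + 0.2350·60) / 0.26925 = 259.50 / 0.26925 ≈ 963.788
  x_S = (0.3475·300 + 0.4650·170 + 0.3050·60) / 0.26925 = 201.60 / 0.26925 ≈ 748.747
  x_D = (0.2550·300 + 0.2250·170 + 0.4950·60) / 0.26925 = 144.45 / 0.26925 ≈ 536.490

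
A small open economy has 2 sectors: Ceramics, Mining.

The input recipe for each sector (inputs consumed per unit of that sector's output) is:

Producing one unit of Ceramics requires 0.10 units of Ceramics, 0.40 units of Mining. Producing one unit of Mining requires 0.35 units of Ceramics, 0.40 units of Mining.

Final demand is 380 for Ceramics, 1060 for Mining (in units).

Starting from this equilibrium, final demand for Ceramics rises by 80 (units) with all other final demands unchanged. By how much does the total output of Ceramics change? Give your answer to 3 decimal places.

I − A =
  [   0.90    -0.35]
  [  -0.40     0.60]
det(I−A) = (0.90)(0.60) − (-0.35)(-0.40) = 0.4000
adj(I−A) = [[0.60, 0.35], [0.40, 0.90]]
(I − A)⁻¹ = adj(I−A) / det(I−A) ≈
  [   1.5000     0.8750]
  [   1.0000     2.2500]
Δx = (I − A)⁻¹ Δd with Δd having +80 in the Ceramics component and 0 elsewhere.
So Δx_C = L_CC · (+80), where L_CC = adj(I−A)_CC / det(I−A) = 0.60 / 0.4000.
Δx_C = 0.60 × (+80) / 0.4000 = 48.00 / 0.4000 = 120.000.

Δx_C = 120.000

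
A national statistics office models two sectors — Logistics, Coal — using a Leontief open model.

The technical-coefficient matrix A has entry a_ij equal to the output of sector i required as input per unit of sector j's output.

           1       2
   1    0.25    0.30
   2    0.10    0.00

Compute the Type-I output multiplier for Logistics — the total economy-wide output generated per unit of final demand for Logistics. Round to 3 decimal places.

I − A =
  [   0.75    -0.30]
  [  -0.10     1.00]
det(I−A) = (0.75)(1.00) − (-0.30)(-0.10) = 0.7200
adj(I−A) = [[1.00, 0.30], [0.10, 0.75]]
(I − A)⁻¹ = adj(I−A) / det(I−A) ≈
  [   1.3889     0.4167]
  [   0.1389     1.0417]
The output multiplier for sector j is the column-j sum of the Leontief inverse (I − A)⁻¹ = adj(I−A) / det(I−A).
Column 1 of adj(I−A): (1.00, 0.10); det(I−A) = 0.7200.
m_1 = (1.00 + 0.10) / 0.7200 = 1.10 / 0.7200 ≈ 1.528.

m_1 = 1.528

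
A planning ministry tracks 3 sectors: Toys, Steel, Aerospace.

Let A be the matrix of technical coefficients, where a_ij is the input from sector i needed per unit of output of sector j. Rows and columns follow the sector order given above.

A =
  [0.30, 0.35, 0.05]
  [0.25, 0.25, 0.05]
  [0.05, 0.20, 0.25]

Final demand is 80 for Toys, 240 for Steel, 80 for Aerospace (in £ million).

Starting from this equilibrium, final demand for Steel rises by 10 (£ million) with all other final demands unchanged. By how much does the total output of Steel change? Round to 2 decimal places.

I − A =
  [   0.70    -0.35    -0.05]
  [  -0.25     0.75    -0.05]
  [  -0.05    -0.20     0.75]
Cofactors of I−A, C_ij = (−1)^(i+j)·(minor ij) (rows/columns in the sector order above):
  C_11 = (0.75)(0.75) − (-0.05)(-0.20) = 0.5525
  C_12 = −[(-0.25)(0.75) − (-0.05)(-0.05)] = 0.1900
  C_13 = (-0.25)(-0.20) − (0.75)(-0.05) = 0.0875
  C_21 = −[(-0.35)(0.75) − (-0.05)(-0.20)] = 0.2725
  C_22 = (0.70)(0.75) − (-0.05)(-0.05) = 0.5225
  C_23 = −[(0.70)(-0.20) − (-0.35)(-0.05)] = 0.1575
  C_31 = (-0.35)(-0.05) − (-0.05)(0.75) = 0.0550
  C_32 = −[(0.70)(-0.05) − (-0.05)(-0.25)] = 0.0475
  C_33 = (0.70)(0.75) − (-0.35)(-0.25) = 0.4375
det(I−A) = Σ_j (I−A)_1j·C_1j = (0.70)(0.5525) + (-0.35)(0.1900) + (-0.05)(0.0875) = 0.315875
adj(I−A) = Cᵀ =
  [ 0.5525   0.2725   0.0550]
  [ 0.1900   0.5225   0.0475]
  [ 0.0875   0.1575   0.4375]
(I − A)⁻¹ = adj(I−A) / det(I−A) ≈
  [   1.7491     0.8627     0.1741]
  [   0.6015     1.6541     0.1504]
  [   0.2770     0.4986     1.3850]
Δx = (I − A)⁻¹ Δd with Δd having +10 in the Steel component and 0 elsewhere.
So Δx_2 = L_22 · (+10), where L_22 = adj(I−A)_22 / det(I−A) = 0.5225 / 0.315875.
Δx_2 = 0.5225 × (+10) / 0.315875 = 5.225 / 0.315875 ≈ 16.54.

Δx_2 = 16.54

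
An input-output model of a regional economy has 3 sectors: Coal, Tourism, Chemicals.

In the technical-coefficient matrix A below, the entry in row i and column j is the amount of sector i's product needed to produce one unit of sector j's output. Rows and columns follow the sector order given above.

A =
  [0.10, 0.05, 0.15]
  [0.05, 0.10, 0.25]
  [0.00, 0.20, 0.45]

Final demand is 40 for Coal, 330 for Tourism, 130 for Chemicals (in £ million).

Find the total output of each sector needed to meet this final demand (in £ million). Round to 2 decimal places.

I − A =
  [   0.90    -0.05    -0.15]
  [  -0.05     0.90    -0.25]
  [   0.00    -0.20     0.55]
Cofactors of I−A, C_ij = (−1)^(i+j)·(minor ij) (rows/columns in the sector order above):
  C_11 = (0.90)(0.55) − (-0.25)(-0.20) = 0.4450
  C_12 = −[(-0.05)(0.55) − (-0.25)(0.00)] = 0.0275
  C_13 = (-0.05)(-0.20) − (0.90)(0.00) = 0.0100
  C_21 = −[(-0.05)(0.55) − (-0.15)(-0.20)] = 0.0575
  C_22 = (0.90)(0.55) − (-0.15)(0.00) = 0.4950
  C_23 = −[(0.90)(-0.20) − (-0.05)(0.00)] = 0.1800
  C_31 = (-0.05)(-0.25) − (-0.15)(0.90) = 0.1475
  C_32 = −[(0.90)(-0.25) − (-0.15)(-0.05)] = 0.2325
  C_33 = (0.90)(0.90) − (-0.05)(-0.05) = 0.8075
det(I−A) = Σ_j (I−A)_1j·C_1j = (0.90)(0.4450) + (-0.05)(0.0275) + (-0.15)(0.0100) = 0.397625
adj(I−A) = Cᵀ =
  [ 0.4450   0.0575   0.1475]
  [ 0.0275   0.4950   0.2325]
  [ 0.0100   0.1800   0.8075]
(I − A)⁻¹ = adj(I−A) / det(I−A) ≈
  [   1.1191     0.1446     0.3710]
  [   0.0692     1.2449     0.5847]
  [   0.0251     0.4527     2.0308]
x = (I − A)⁻¹ d = adj(I−A)·d / det(I−A), with det(I−A) = 0.397625:
  x_1 = (0.4450·40 + 0.0575·330 + 0.1475·130) / 0.397625 = 55.95 / 0.397625 ≈ 140.71
  x_2 = (0.0275·40 + 0.4950·330 + 0.2325·130) / 0.397625 = 194.675 / 0.397625 ≈ 489.59
  x_3 = (0.0100·40 + 0.1800·330 + 0.8075·130) / 0.397625 = 164.775 / 0.397625 ≈ 414.40

x_1 = 140.71, x_2 = 489.59, x_3 = 414.40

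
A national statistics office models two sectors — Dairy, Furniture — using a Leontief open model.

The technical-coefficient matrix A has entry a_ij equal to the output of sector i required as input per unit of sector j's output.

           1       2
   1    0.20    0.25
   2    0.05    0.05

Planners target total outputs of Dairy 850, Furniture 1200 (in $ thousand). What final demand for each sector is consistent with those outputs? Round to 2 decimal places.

d_1 = 380.00, d_2 = 1097.50

I − A =
  [   0.80    -0.25]
  [  -0.05     0.95]
d = (I − A) x:
  d_1 = (+0.80)·850 + (-0.25)·1200 = 380.00
  d_2 = (-0.05)·850 + (+0.95)·1200 = 1097.50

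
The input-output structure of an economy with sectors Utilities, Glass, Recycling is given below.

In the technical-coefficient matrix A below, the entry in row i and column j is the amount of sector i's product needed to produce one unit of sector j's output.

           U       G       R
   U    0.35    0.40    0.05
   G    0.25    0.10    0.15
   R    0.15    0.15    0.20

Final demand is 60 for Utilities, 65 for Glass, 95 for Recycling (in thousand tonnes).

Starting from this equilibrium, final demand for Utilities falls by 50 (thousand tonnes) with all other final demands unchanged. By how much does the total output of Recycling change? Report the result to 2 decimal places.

I − A =
  [   0.65    -0.40    -0.05]
  [  -0.25     0.90    -0.15]
  [  -0.15    -0.15     0.80]
Cofactors of I−A, C_ij = (−1)^(i+j)·(minor ij) (rows/columns in the sector order above):
  C_11 = (0.90)(0.80) − (-0.15)(-0.15) = 0.6975
  C_12 = −[(-0.25)(0.80) − (-0.15)(-0.15)] = 0.2225
  C_13 = (-0.25)(-0.15) − (0.90)(-0.15) = 0.1725
  C_21 = −[(-0.40)(0.80) − (-0.05)(-0.15)] = 0.3275
  C_22 = (0.65)(0.80) − (-0.05)(-0.15) = 0.5125
  C_23 = −[(0.65)(-0.15) − (-0.40)(-0.15)] = 0.1575
  C_31 = (-0.40)(-0.15) − (-0.05)(0.90) = 0.1050
  C_32 = −[(0.65)(-0.15) − (-0.05)(-0.25)] = 0.1100
  C_33 = (0.65)(0.90) − (-0.40)(-0.25) = 0.4850
det(I−A) = Σ_j (I−A)_1j·C_1j = (0.65)(0.6975) + (-0.40)(0.2225) + (-0.05)(0.1725) = 0.35575
adj(I−A) = Cᵀ =
  [ 0.6975   0.3275   0.1050]
  [ 0.2225   0.5125   0.1100]
  [ 0.1725   0.1575   0.4850]
(I − A)⁻¹ = adj(I−A) / det(I−A) ≈
  [   1.9606     0.9206     0.2952]
  [   0.6254     1.4406     0.3092]
  [   0.4849     0.4427     1.3633]
Δx = (I − A)⁻¹ Δd with Δd having -50 in the Utilities component and 0 elsewhere.
So Δx_R = L_RU · (-50), where L_RU = adj(I−A)_RU / det(I−A) = 0.1725 / 0.35575.
Δx_R = 0.1725 × (-50) / 0.35575 = -8.625 / 0.35575 ≈ -24.24.

Δx_R = -24.24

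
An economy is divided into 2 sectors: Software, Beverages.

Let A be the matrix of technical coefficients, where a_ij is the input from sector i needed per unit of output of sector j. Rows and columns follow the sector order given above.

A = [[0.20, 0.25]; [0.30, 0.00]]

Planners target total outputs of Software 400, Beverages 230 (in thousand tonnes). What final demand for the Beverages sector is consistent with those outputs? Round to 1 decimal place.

I − A =
  [   0.80    -0.25]
  [  -0.30     1.00]
d = (I − A) x:
  d_1 = (+0.80)·400 + (-0.25)·230 = 262.5
  d_2 = (-0.30)·400 + (+1.00)·230 = 110.0

d_2 = 110.0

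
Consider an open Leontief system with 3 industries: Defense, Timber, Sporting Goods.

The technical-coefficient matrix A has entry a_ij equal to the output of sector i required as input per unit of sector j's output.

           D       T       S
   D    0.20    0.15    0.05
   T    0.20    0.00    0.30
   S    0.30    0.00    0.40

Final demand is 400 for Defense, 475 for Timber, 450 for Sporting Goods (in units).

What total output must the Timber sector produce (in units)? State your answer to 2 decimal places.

x_T = 962.80

I − A =
  [   0.80    -0.15    -0.05]
  [  -0.20     1.00    -0.30]
  [  -0.30     0.00     0.60]
Cofactors of I−A, C_ij = (−1)^(i+j)·(minor ij) (rows/columns in the sector order above):
  C_11 = (1.00)(0.60) − (-0.30)(0.00) = 0.6000
  C_12 = −[(-0.20)(0.60) − (-0.30)(-0.30)] = 0.2100
  C_13 = (-0.20)(0.00) − (1.00)(-0.30) = 0.3000
  C_21 = −[(-0.15)(0.60) − (-0.05)(0.00)] = 0.0900
  C_22 = (0.80)(0.60) − (-0.05)(-0.30) = 0.4650
  C_23 = −[(0.80)(0.00) − (-0.15)(-0.30)] = 0.0450
  C_31 = (-0.15)(-0.30) − (-0.05)(1.00) = 0.0950
  C_32 = −[(0.80)(-0.30) − (-0.05)(-0.20)] = 0.2500
  C_33 = (0.80)(1.00) − (-0.15)(-0.20) = 0.7700
det(I−A) = Σ_j (I−A)_1j·C_1j = (0.80)(0.6000) + (-0.15)(0.2100) + (-0.05)(0.3000) = 0.4335
adj(I−A) = Cᵀ =
  [ 0.6000   0.0900   0.0950]
  [ 0.2100   0.4650   0.2500]
  [ 0.3000   0.0450   0.7700]
(I − A)⁻¹ = adj(I−A) / det(I−A) ≈
  [   1.3841     0.2076     0.2191]
  [   0.4844     1.0727     0.5767]
  [   0.6920     0.1038     1.7762]
x = (I − A)⁻¹ d = adj(I−A)·d / det(I−A), with det(I−A) = 0.4335:
  x_D = (0.6000·400 + 0.0900·475 + 0.0950·450) / 0.4335 = 325.50 / 0.4335 ≈ 750.87
  x_T = (0.2100·400 + 0.4650·475 + 0.2500·450) / 0.4335 = 417.375 / 0.4335 ≈ 962.80
  x_S = (0.3000·400 + 0.0450·475 + 0.7700·450) / 0.4335 = 487.875 / 0.4335 ≈ 1125.43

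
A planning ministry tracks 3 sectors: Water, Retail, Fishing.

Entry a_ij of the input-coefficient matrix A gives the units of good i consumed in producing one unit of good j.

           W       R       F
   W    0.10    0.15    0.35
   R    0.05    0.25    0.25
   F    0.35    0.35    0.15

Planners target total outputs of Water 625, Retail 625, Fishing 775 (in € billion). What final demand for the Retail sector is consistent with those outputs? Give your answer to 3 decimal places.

I − A =
  [   0.90    -0.15    -0.35]
  [  -0.05     0.75    -0.25]
  [  -0.35    -0.35     0.85]
d = (I − A) x:
  d_W = (+0.90)·625 + (-0.15)·625 + (-0.35)·775 = 197.500
  d_R = (-0.05)·625 + (+0.75)·625 + (-0.25)·775 = 243.750
  d_F = (-0.35)·625 + (-0.35)·625 + (+0.85)·775 = 221.250

d_R = 243.750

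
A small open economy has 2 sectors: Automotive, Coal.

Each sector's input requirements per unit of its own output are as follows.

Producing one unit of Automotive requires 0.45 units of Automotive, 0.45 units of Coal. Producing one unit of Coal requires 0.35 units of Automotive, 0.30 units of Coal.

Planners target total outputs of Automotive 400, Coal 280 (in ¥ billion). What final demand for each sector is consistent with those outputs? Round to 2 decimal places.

I − A =
  [   0.55    -0.35]
  [  -0.45     0.70]
d = (I − A) x:
  d_1 = (+0.55)·400 + (-0.35)·280 = 122.00
  d_2 = (-0.45)·400 + (+0.70)·280 = 16.00

d_1 = 122.00, d_2 = 16.00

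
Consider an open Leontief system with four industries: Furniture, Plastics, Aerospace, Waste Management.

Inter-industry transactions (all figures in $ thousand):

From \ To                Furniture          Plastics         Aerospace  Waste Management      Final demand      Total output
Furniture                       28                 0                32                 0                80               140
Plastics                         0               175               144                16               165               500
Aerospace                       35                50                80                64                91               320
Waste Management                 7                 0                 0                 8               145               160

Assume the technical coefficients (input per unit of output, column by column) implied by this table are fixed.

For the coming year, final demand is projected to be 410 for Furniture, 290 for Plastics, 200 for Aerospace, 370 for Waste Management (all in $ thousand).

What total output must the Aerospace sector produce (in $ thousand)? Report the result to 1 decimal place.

x_A = 843.8

Technical coefficients a_ij = z_ij / X_j:
  a_FF = 28/140 = 0.20, a_PF = 0/140 = 0.00, a_AF = 35/140 = 0.25, a_WF = 7/140 = 0.05
  a_FP = 0/500 = 0.00, a_PP = 175/500 = 0.35, a_AP = 50/500 = 0.10, a_WP = 0/500 = 0.00
  a_FA = 32/320 = 0.10, a_PA = 144/320 = 0.45, a_AA = 80/320 = 0.25, a_WA = 0/320 = 0.00
  a_FW = 0/160 = 0.00, a_PW = 16/160 = 0.10, a_AW = 64/160 = 0.40, a_WW = 8/160 = 0.05
I − A =
  [   0.80     0.00    -0.10     0.00]
  [   0.00     0.65    -0.45    -0.10]
  [  -0.25    -0.10     0.75    -0.40]
  [  -0.05     0.00     0.00     0.95]
Compute the cofactors C_ij = (−1)^(i+j)·(3×3 minor ij) of I−A; the adjugate is their transpose:
adj(I−A) = Cᵀ =
  [ 0.420375   0.009500   0.061750   0.027000]
  [ 0.119625   0.544250   0.342500   0.201500]
  [ 0.167875   0.076000   0.494000   0.216000]
  [ 0.022125   0.000500   0.003250   0.337750]
det(I−A) = Σ_j (I−A)_1j·C_1j = (0.80)(0.420375) + (0.00)(0.119625) + (-0.10)(0.167875) + (0.00)(0.022125) = 0.3195125
(I − A)⁻¹ = adj(I−A) / det(I−A) ≈
  [   1.3157     0.0297     0.1933     0.0845]
  [   0.3744     1.7034     1.0719     0.6306]
  [   0.5254     0.2379     1.5461     0.6760]
  [   0.0692     0.0016     0.0102     1.0571]
x = (I − A)⁻¹ d = adj(I−A)·d / det(I−A), with det(I−A) = 0.3195125:
  x_F = (0.420375·410 + 0.009500·290 + 0.061750·200 + 0.027000·370) / 0.3195125 = 197.44875 / 0.3195125 ≈ 618.0
  x_P = (0.119625·410 + 0.544250·290 + 0.342500·200 + 0.201500·370) / 0.3195125 = 349.93375 / 0.3195125 ≈ 1095.2
  x_A = (0.167875·410 + 0.076000·290 + 0.494000·200 + 0.216000·370) / 0.3195125 = 269.58875 / 0.3195125 ≈ 843.8
  x_W = (0.022125·410 + 0.000500·290 + 0.003250·200 + 0.337750·370) / 0.3195125 = 134.83375 / 0.3195125 ≈ 422.0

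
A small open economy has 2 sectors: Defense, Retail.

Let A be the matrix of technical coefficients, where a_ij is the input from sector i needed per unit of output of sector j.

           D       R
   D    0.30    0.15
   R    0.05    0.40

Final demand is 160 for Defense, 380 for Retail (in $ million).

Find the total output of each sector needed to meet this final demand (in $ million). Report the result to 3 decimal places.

x_D = 370.909, x_R = 664.242

I − A =
  [   0.70    -0.15]
  [  -0.05     0.60]
det(I−A) = (0.70)(0.60) − (-0.15)(-0.05) = 0.4125
adj(I−A) = [[0.60, 0.15], [0.05, 0.70]]
(I − A)⁻¹ = adj(I−A) / det(I−A) ≈
  [   1.4545     0.3636]
  [   0.1212     1.6970]
x = (I − A)⁻¹ d = adj(I−A)·d / det(I−A), with det(I−A) = 0.4125:
  x_D = (0.60·160 + 0.15·380) / 0.4125 = 153.00 / 0.4125 ≈ 370.909
  x_R = (0.05·160 + 0.70·380) / 0.4125 = 274.00 / 0.4125 ≈ 664.242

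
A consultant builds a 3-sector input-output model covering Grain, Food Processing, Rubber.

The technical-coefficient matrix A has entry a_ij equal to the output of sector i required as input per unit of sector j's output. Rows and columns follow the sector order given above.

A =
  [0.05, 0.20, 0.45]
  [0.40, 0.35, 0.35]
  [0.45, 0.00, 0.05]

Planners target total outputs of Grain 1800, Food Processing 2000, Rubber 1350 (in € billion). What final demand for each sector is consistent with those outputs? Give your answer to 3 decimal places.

I − A =
  [   0.95    -0.20    -0.45]
  [  -0.40     0.65    -0.35]
  [  -0.45     0.00     0.95]
d = (I − A) x:
  d_G = (+0.95)·1800 + (-0.20)·2000 + (-0.45)·1350 = 702.500
  d_F = (-0.40)·1800 + (+0.65)·2000 + (-0.35)·1350 = 107.500
  d_R = (-0.45)·1800 + (+0.00)·2000 + (+0.95)·1350 = 472.500

d_G = 702.500, d_F = 107.500, d_R = 472.500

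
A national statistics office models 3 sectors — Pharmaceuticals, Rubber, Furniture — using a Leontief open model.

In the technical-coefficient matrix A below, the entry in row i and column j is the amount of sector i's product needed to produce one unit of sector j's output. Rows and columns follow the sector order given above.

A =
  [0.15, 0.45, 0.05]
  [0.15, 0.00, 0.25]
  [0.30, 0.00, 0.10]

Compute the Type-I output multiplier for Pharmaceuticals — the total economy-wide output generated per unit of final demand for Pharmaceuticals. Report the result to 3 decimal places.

I − A =
  [   0.85    -0.45    -0.05]
  [  -0.15     1.00    -0.25]
  [  -0.30     0.00     0.90]
Cofactors of I−A, C_ij = (−1)^(i+j)·(minor ij) (rows/columns in the sector order above):
  C_11 = (1.00)(0.90) − (-0.25)(0.00) = 0.9000
  C_12 = −[(-0.15)(0.90) − (-0.25)(-0.30)] = 0.2100
  C_13 = (-0.15)(0.00) − (1.00)(-0.30) = 0.3000
  C_21 = −[(-0.45)(0.90) − (-0.05)(0.00)] = 0.4050
  C_22 = (0.85)(0.90) − (-0.05)(-0.30) = 0.7500
  C_23 = −[(0.85)(0.00) − (-0.45)(-0.30)] = 0.1350
  C_31 = (-0.45)(-0.25) − (-0.05)(1.00) = 0.1625
  C_32 = −[(0.85)(-0.25) − (-0.05)(-0.15)] = 0.2200
  C_33 = (0.85)(1.00) − (-0.45)(-0.15) = 0.7825
det(I−A) = Σ_j (I−A)_1j·C_1j = (0.85)(0.9000) + (-0.45)(0.2100) + (-0.05)(0.3000) = 0.6555
adj(I−A) = Cᵀ =
  [ 0.9000   0.4050   0.1625]
  [ 0.2100   0.7500   0.2200]
  [ 0.3000   0.1350   0.7825]
(I − A)⁻¹ = adj(I−A) / det(I−A) ≈
  [   1.3730     0.6178     0.2479]
  [   0.3204     1.1442     0.3356]
  [   0.4577     0.2059     1.1937]
The output multiplier for sector j is the column-j sum of the Leontief inverse (I − A)⁻¹ = adj(I−A) / det(I−A).
Column 1 of adj(I−A): (0.9000, 0.2100, 0.3000); det(I−A) = 0.6555.
m_1 = (0.9000 + 0.2100 + 0.3000) / 0.6555 = 1.41 / 0.6555 ≈ 2.151.

m_1 = 2.151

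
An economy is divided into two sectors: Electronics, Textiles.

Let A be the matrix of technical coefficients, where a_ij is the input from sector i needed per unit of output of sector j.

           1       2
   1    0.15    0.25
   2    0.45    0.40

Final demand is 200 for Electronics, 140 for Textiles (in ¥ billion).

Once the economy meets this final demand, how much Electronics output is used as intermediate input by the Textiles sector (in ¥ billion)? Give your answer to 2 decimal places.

I − A =
  [   0.85    -0.25]
  [  -0.45     0.60]
det(I−A) = (0.85)(0.60) − (-0.25)(-0.45) = 0.3975
adj(I−A) = [[0.60, 0.25], [0.45, 0.85]]
(I − A)⁻¹ = adj(I−A) / det(I−A) ≈
  [   1.5094     0.6289]
  [   1.1321     2.1384]
First solve x = (I − A)⁻¹ d = adj(I−A)·d / det(I−A); in particular x_2 = (0.45·200 + 0.85·140) / 0.3975 = 209.00 / 0.3975 ≈ 525.7862.
Intermediate flow from 1 to 2: z_12 = a_12 · x_2 = 0.25 × 209.00 / 0.3975 = 52.25 / 0.3975 ≈ 131.45.

z_12 = 131.45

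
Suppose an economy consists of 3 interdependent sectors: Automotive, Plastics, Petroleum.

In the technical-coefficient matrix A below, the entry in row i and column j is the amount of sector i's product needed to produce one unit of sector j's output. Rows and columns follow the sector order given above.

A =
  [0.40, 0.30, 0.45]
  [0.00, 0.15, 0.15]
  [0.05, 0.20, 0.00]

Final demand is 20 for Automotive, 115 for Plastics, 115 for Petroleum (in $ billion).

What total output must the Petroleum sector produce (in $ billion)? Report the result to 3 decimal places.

I − A =
  [   0.60    -0.30    -0.45]
  [   0.00     0.85    -0.15]
  [  -0.05    -0.20     1.00]
Cofactors of I−A, C_ij = (−1)^(i+j)·(minor ij) (rows/columns in the sector order above):
  C_11 = (0.85)(1.00) − (-0.15)(-0.20) = 0.8200
  C_12 = −[(0.00)(1.00) − (-0.15)(-0.05)] = 0.0075
  C_13 = (0.00)(-0.20) − (0.85)(-0.05) = 0.0425
  C_21 = −[(-0.30)(1.00) − (-0.45)(-0.20)] = 0.3900
  C_22 = (0.60)(1.00) − (-0.45)(-0.05) = 0.5775
  C_23 = −[(0.60)(-0.20) − (-0.30)(-0.05)] = 0.1350
  C_31 = (-0.30)(-0.15) − (-0.45)(0.85) = 0.4275
  C_32 = −[(0.60)(-0.15) − (-0.45)(0.00)] = 0.0900
  C_33 = (0.60)(0.85) − (-0.30)(0.00) = 0.5100
det(I−A) = Σ_j (I−A)_1j·C_1j = (0.60)(0.8200) + (-0.30)(0.0075) + (-0.45)(0.0425) = 0.470625
adj(I−A) = Cᵀ =
  [ 0.8200   0.3900   0.4275]
  [ 0.0075   0.5775   0.0900]
  [ 0.0425   0.1350   0.5100]
(I − A)⁻¹ = adj(I−A) / det(I−A) ≈
  [   1.7424     0.8287     0.9084]
  [   0.0159     1.2271     0.1912]
  [   0.0903     0.2869     1.0837]
x = (I − A)⁻¹ d = adj(I−A)·d / det(I−A), with det(I−A) = 0.470625:
  x_1 = (0.8200·20 + 0.3900·115 + 0.4275·115) / 0.470625 = 110.4125 / 0.470625 ≈ 234.608
  x_2 = (0.0075·20 + 0.5775·115 + 0.0900·115) / 0.470625 = 76.9125 / 0.470625 ≈ 163.426
  x_3 = (0.0425·20 + 0.1350·115 + 0.5100·115) / 0.470625 = 75.025 / 0.470625 ≈ 159.416

x_3 = 159.416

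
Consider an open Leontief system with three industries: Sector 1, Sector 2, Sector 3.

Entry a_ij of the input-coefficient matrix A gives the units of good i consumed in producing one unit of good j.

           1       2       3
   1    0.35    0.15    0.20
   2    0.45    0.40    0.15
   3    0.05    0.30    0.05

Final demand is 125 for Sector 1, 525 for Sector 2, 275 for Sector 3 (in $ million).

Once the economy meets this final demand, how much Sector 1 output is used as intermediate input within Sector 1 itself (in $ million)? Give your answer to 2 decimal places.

I − A =
  [   0.65    -0.15    -0.20]
  [  -0.45     0.60    -0.15]
  [  -0.05    -0.30     0.95]
Cofactors of I−A, C_ij = (−1)^(i+j)·(minor ij) (rows/columns in the sector order above):
  C_11 = (0.60)(0.95) − (-0.15)(-0.30) = 0.5250
  C_12 = −[(-0.45)(0.95) − (-0.15)(-0.05)] = 0.4350
  C_13 = (-0.45)(-0.30) − (0.60)(-0.05) = 0.1650
  C_21 = −[(-0.15)(0.95) − (-0.20)(-0.30)] = 0.2025
  C_22 = (0.65)(0.95) − (-0.20)(-0.05) = 0.6075
  C_23 = −[(0.65)(-0.30) − (-0.15)(-0.05)] = 0.2025
  C_31 = (-0.15)(-0.15) − (-0.20)(0.60) = 0.1425
  C_32 = −[(0.65)(-0.15) − (-0.20)(-0.45)] = 0.1875
  C_33 = (0.65)(0.60) − (-0.15)(-0.45) = 0.3225
det(I−A) = Σ_j (I−A)_1j·C_1j = (0.65)(0.5250) + (-0.15)(0.4350) + (-0.20)(0.1650) = 0.2430
adj(I−A) = Cᵀ =
  [ 0.5250   0.2025   0.1425]
  [ 0.4350   0.6075   0.1875]
  [ 0.1650   0.2025   0.3225]
(I − A)⁻¹ = adj(I−A) / det(I−A) ≈
  [   2.1605     0.8333     0.5864]
  [   1.7901     2.5000     0.7716]
  [   0.6790     0.8333     1.3272]
First solve x = (I − A)⁻¹ d = adj(I−A)·d / det(I−A); in particular x_1 = (0.5250·125 + 0.2025·525 + 0.1425·275) / 0.2430 = 211.125 / 0.2430 ≈ 868.8272.
Intermediate flow from 1 to 1: z_11 = a_11 · x_1 = 0.35 × 211.125 / 0.2430 = 73.89375 / 0.2430 ≈ 304.09.

z_11 = 304.09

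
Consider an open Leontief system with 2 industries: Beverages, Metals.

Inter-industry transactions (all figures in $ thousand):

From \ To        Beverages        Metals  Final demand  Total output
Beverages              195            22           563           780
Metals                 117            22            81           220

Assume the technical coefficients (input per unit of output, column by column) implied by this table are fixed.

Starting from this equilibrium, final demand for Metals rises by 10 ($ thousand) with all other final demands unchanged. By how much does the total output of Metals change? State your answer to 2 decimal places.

Technical coefficients a_ij = z_ij / X_j:
  a_11 = 195/780 = 0.25, a_21 = 117/780 = 0.15
  a_12 = 22/220 = 0.10, a_22 = 22/220 = 0.10
I − A =
  [   0.75    -0.10]
  [  -0.15     0.90]
det(I−A) = (0.75)(0.90) − (-0.10)(-0.15) = 0.6600
adj(I−A) = [[0.90, 0.10], [0.15, 0.75]]
(I − A)⁻¹ = adj(I−A) / det(I−A) ≈
  [   1.3636     0.1515]
  [   0.2273     1.1364]
Δx = (I − A)⁻¹ Δd with Δd having +10 in the Metals component and 0 elsewhere.
So Δx_2 = L_22 · (+10), where L_22 = adj(I−A)_22 / det(I−A) = 0.75 / 0.6600.
Δx_2 = 0.75 × (+10) / 0.6600 = 7.50 / 0.6600 ≈ 11.36.

Δx_2 = 11.36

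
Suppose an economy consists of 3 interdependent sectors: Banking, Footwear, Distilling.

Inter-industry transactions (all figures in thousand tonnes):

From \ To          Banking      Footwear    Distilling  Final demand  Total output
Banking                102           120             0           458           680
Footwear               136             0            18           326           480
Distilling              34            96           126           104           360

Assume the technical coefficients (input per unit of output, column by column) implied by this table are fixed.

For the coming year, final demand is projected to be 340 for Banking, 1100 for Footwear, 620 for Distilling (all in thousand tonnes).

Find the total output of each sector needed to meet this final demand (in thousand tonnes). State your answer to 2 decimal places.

x_B = 791.00, x_F = 1329.39, x_D = 1423.73

Technical coefficients a_ij = z_ij / X_j:
  a_BB = 102/680 = 0.15, a_FB = 136/680 = 0.20, a_DB = 34/680 = 0.05
  a_BF = 120/480 = 0.25, a_FF = 0/480 = 0.00, a_DF = 96/480 = 0.20
  a_BD = 0/360 = 0.00, a_FD = 18/360 = 0.05, a_DD = 126/360 = 0.35
I − A =
  [   0.85    -0.25     0.00]
  [  -0.20     1.00    -0.05]
  [  -0.05    -0.20     0.65]
Cofactors of I−A, C_ij = (−1)^(i+j)·(minor ij) (rows/columns in the sector order above):
  C_11 = (1.00)(0.65) − (-0.05)(-0.20) = 0.6400
  C_12 = −[(-0.20)(0.65) − (-0.05)(-0.05)] = 0.1325
  C_13 = (-0.20)(-0.20) − (1.00)(-0.05) = 0.0900
  C_21 = −[(-0.25)(0.65) − (0.00)(-0.20)] = 0.1625
  C_22 = (0.85)(0.65) − (0.00)(-0.05) = 0.5525
  C_23 = −[(0.85)(-0.20) − (-0.25)(-0.05)] = 0.1825
  C_31 = (-0.25)(-0.05) − (0.00)(1.00) = 0.0125
  C_32 = −[(0.85)(-0.05) − (0.00)(-0.20)] = 0.0425
  C_33 = (0.85)(1.00) − (-0.25)(-0.20) = 0.8000
det(I−A) = Σ_j (I−A)_1j·C_1j = (0.85)(0.6400) + (-0.25)(0.1325) + (0.00)(0.0900) = 0.510875
adj(I−A) = Cᵀ =
  [ 0.6400   0.1625   0.0125]
  [ 0.1325   0.5525   0.0425]
  [ 0.0900   0.1825   0.8000]
(I − A)⁻¹ = adj(I−A) / det(I−A) ≈
  [   1.2528     0.3181     0.0245]
  [   0.2594     1.0815     0.0832]
  [   0.1762     0.3572     1.5659]
x = (I − A)⁻¹ d = adj(I−A)·d / det(I−A), with det(I−A) = 0.510875:
  x_B = (0.6400·340 + 0.1625·1100 + 0.0125·620) / 0.510875 = 404.10 / 0.510875 ≈ 791.00
  x_F = (0.1325·340 + 0.5525·1100 + 0.0425·620) / 0.510875 = 679.15 / 0.510875 ≈ 1329.39
  x_D = (0.0900·340 + 0.1825·1100 + 0.8000·620) / 0.510875 = 727.35 / 0.510875 ≈ 1423.73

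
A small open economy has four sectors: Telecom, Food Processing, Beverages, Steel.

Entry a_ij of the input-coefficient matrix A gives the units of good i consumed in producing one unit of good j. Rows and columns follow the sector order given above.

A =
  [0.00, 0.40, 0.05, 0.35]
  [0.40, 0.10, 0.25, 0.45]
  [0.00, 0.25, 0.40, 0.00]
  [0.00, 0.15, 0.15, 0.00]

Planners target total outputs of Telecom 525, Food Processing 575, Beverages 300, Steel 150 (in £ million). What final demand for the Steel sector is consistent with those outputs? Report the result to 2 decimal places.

d_4 = 18.75

I − A =
  [   1.00    -0.40    -0.05    -0.35]
  [  -0.40     0.90    -0.25    -0.45]
  [   0.00    -0.25     0.60     0.00]
  [   0.00    -0.15    -0.15     1.00]
d = (I − A) x:
  d_1 = (+1.00)·525 + (-0.40)·575 + (-0.05)·300 + (-0.35)·150 = 227.50
  d_2 = (-0.40)·525 + (+0.90)·575 + (-0.25)·300 + (-0.45)·150 = 165.00
  d_3 = (+0.00)·525 + (-0.25)·575 + (+0.60)·300 + (+0.00)·150 = 36.25
  d_4 = (+0.00)·525 + (-0.15)·575 + (-0.15)·300 + (+1.00)·150 = 18.75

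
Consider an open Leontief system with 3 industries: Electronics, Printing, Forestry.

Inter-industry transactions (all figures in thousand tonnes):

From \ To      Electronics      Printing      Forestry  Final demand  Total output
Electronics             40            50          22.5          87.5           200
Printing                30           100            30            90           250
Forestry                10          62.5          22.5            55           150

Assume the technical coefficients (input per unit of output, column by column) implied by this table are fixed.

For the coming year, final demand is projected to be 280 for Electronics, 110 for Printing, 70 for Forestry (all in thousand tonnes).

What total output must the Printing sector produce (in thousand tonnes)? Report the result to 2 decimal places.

x_2 = 379.11

Technical coefficients a_ij = z_ij / X_j:
  a_11 = 40/200 = 0.20, a_21 = 30/200 = 0.15, a_31 = 10/200 = 0.05
  a_12 = 50/250 = 0.20, a_22 = 100/250 = 0.40, a_32 = 62.5/250 = 0.25
  a_13 = 22.5/150 = 0.15, a_23 = 30/150 = 0.20, a_33 = 22.5/150 = 0.15
I − A =
  [   0.80    -0.20    -0.15]
  [  -0.15     0.60    -0.20]
  [  -0.05    -0.25     0.85]
Cofactors of I−A, C_ij = (−1)^(i+j)·(minor ij) (rows/columns in the sector order above):
  C_11 = (0.60)(0.85) − (-0.20)(-0.25) = 0.4600
  C_12 = −[(-0.15)(0.85) − (-0.20)(-0.05)] = 0.1375
  C_13 = (-0.15)(-0.25) − (0.60)(-0.05) = 0.0675
  C_21 = −[(-0.20)(0.85) − (-0.15)(-0.25)] = 0.2075
  C_22 = (0.80)(0.85) − (-0.15)(-0.05) = 0.6725
  C_23 = −[(0.80)(-0.25) − (-0.20)(-0.05)] = 0.2100
  C_31 = (-0.20)(-0.20) − (-0.15)(0.60) = 0.1300
  C_32 = −[(0.80)(-0.20) − (-0.15)(-0.15)] = 0.1825
  C_33 = (0.80)(0.60) − (-0.20)(-0.15) = 0.4500
det(I−A) = Σ_j (I−A)_1j·C_1j = (0.80)(0.4600) + (-0.20)(0.1375) + (-0.15)(0.0675) = 0.330375
adj(I−A) = Cᵀ =
  [ 0.4600   0.2075   0.1300]
  [ 0.1375   0.6725   0.1825]
  [ 0.0675   0.2100   0.4500]
(I − A)⁻¹ = adj(I−A) / det(I−A) ≈
  [   1.3924     0.6281     0.3935]
  [   0.4162     2.0356     0.5524]
  [   0.2043     0.6356     1.3621]
x = (I − A)⁻¹ d = adj(I−A)·d / det(I−A), with det(I−A) = 0.330375:
  x_1 = (0.4600·280 + 0.2075·110 + 0.1300·70) / 0.330375 = 160.725 / 0.330375 ≈ 486.49
  x_2 = (0.1375·280 + 0.6725·110 + 0.1825·70) / 0.330375 = 125.25 / 0.330375 ≈ 379.11
  x_3 = (0.0675·280 + 0.2100·110 + 0.4500·70) / 0.330375 = 73.50 / 0.330375 ≈ 222.47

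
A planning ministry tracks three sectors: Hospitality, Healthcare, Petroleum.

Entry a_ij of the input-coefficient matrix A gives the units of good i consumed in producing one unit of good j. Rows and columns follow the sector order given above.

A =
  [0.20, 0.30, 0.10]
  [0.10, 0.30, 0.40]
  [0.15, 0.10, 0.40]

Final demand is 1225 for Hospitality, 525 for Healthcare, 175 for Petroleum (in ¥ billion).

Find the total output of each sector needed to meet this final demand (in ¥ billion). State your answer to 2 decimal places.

x_1 = 2333.33, x_2 = 1750.00, x_3 = 1166.67

I − A =
  [   0.80    -0.30    -0.10]
  [  -0.10     0.70    -0.40]
  [  -0.15    -0.10     0.60]
Cofactors of I−A, C_ij = (−1)^(i+j)·(minor ij) (rows/columns in the sector order above):
  C_11 = (0.70)(0.60) − (-0.40)(-0.10) = 0.3800
  C_12 = −[(-0.10)(0.60) − (-0.40)(-0.15)] = 0.1200
  C_13 = (-0.10)(-0.10) − (0.70)(-0.15) = 0.1150
  C_21 = −[(-0.30)(0.60) − (-0.10)(-0.10)] = 0.1900
  C_22 = (0.80)(0.60) − (-0.10)(-0.15) = 0.4650
  C_23 = −[(0.80)(-0.10) − (-0.30)(-0.15)] = 0.1250
  C_31 = (-0.30)(-0.40) − (-0.10)(0.70) = 0.1900
  C_32 = −[(0.80)(-0.40) − (-0.10)(-0.10)] = 0.3300
  C_33 = (0.80)(0.70) − (-0.30)(-0.10) = 0.5300
det(I−A) = Σ_j (I−A)_1j·C_1j = (0.80)(0.3800) + (-0.30)(0.1200) + (-0.10)(0.1150) = 0.2565
adj(I−A) = Cᵀ =
  [ 0.3800   0.1900   0.1900]
  [ 0.1200   0.4650   0.3300]
  [ 0.1150   0.1250   0.5300]
(I − A)⁻¹ = adj(I−A) / det(I−A) ≈
  [   1.4815     0.7407     0.7407]
  [   0.4678     1.8129     1.2865]
  [   0.4483     0.4873     2.0663]
x = (I − A)⁻¹ d = adj(I−A)·d / det(I−A), with det(I−A) = 0.2565:
  x_1 = (0.3800·1225 + 0.1900·525 + 0.1900·175) / 0.2565 = 598.50 / 0.2565 ≈ 2333.33
  x_2 = (0.1200·1225 + 0.4650·525 + 0.3300·175) / 0.2565 = 448.875 / 0.2565 = 1750.00
  x_3 = (0.1150·1225 + 0.1250·525 + 0.5300·175) / 0.2565 = 299.25 / 0.2565 ≈ 1166.67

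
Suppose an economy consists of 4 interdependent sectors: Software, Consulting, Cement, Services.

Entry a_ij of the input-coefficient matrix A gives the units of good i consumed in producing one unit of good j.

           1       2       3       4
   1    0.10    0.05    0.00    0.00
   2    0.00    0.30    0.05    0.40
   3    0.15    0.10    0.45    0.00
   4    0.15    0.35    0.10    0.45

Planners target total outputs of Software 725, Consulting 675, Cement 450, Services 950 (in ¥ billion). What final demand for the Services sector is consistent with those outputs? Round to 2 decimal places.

I − A =
  [   0.90    -0.05     0.00     0.00]
  [   0.00     0.70    -0.05    -0.40]
  [  -0.15    -0.10     0.55     0.00]
  [  -0.15    -0.35    -0.10     0.55]
d = (I − A) x:
  d_1 = (+0.90)·725 + (-0.05)·675 + (+0.00)·450 + (+0.00)·950 = 618.75
  d_2 = (+0.00)·725 + (+0.70)·675 + (-0.05)·450 + (-0.40)·950 = 70.00
  d_3 = (-0.15)·725 + (-0.10)·675 + (+0.55)·450 + (+0.00)·950 = 71.25
  d_4 = (-0.15)·725 + (-0.35)·675 + (-0.10)·450 + (+0.55)·950 = 132.50

d_4 = 132.50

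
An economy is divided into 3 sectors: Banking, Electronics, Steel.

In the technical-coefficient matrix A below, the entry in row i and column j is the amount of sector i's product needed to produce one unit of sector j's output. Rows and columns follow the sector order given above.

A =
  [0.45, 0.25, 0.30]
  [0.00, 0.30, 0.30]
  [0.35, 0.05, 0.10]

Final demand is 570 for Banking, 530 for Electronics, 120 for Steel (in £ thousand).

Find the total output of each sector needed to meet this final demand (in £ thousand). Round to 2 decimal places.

x_1 = 2146.54, x_2 = 1200.63, x_3 = 1034.80

I − A =
  [   0.55    -0.25    -0.30]
  [   0.00     0.70    -0.30]
  [  -0.35    -0.05     0.90]
Cofactors of I−A, C_ij = (−1)^(i+j)·(minor ij) (rows/columns in the sector order above):
  C_11 = (0.70)(0.90) − (-0.30)(-0.05) = 0.6150
  C_12 = −[(0.00)(0.90) − (-0.30)(-0.35)] = 0.1050
  C_13 = (0.00)(-0.05) − (0.70)(-0.35) = 0.2450
  C_21 = −[(-0.25)(0.90) − (-0.30)(-0.05)] = 0.2400
  C_22 = (0.55)(0.90) − (-0.30)(-0.35) = 0.3900
  C_23 = −[(0.55)(-0.05) − (-0.25)(-0.35)] = 0.1150
  C_31 = (-0.25)(-0.30) − (-0.30)(0.70) = 0.2850
  C_32 = −[(0.55)(-0.30) − (-0.30)(0.00)] = 0.1650
  C_33 = (0.55)(0.70) − (-0.25)(0.00) = 0.3850
det(I−A) = Σ_j (I−A)_1j·C_1j = (0.55)(0.6150) + (-0.25)(0.1050) + (-0.30)(0.2450) = 0.2385
adj(I−A) = Cᵀ =
  [ 0.6150   0.2400   0.2850]
  [ 0.1050   0.3900   0.1650]
  [ 0.2450   0.1150   0.3850]
(I − A)⁻¹ = adj(I−A) / det(I−A) ≈
  [   2.5786     1.0063     1.1950]
  [   0.4403     1.6352     0.6918]
  [   1.0273     0.4822     1.6143]
x = (I − A)⁻¹ d = adj(I−A)·d / det(I−A), with det(I−A) = 0.2385:
  x_1 = (0.6150·570 + 0.2400·530 + 0.2850·120) / 0.2385 = 511.95 / 0.2385 ≈ 2146.54
  x_2 = (0.1050·570 + 0.3900·530 + 0.1650·120) / 0.2385 = 286.35 / 0.2385 ≈ 1200.63
  x_3 = (0.2450·570 + 0.1150·530 + 0.3850·120) / 0.2385 = 246.80 / 0.2385 ≈ 1034.80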